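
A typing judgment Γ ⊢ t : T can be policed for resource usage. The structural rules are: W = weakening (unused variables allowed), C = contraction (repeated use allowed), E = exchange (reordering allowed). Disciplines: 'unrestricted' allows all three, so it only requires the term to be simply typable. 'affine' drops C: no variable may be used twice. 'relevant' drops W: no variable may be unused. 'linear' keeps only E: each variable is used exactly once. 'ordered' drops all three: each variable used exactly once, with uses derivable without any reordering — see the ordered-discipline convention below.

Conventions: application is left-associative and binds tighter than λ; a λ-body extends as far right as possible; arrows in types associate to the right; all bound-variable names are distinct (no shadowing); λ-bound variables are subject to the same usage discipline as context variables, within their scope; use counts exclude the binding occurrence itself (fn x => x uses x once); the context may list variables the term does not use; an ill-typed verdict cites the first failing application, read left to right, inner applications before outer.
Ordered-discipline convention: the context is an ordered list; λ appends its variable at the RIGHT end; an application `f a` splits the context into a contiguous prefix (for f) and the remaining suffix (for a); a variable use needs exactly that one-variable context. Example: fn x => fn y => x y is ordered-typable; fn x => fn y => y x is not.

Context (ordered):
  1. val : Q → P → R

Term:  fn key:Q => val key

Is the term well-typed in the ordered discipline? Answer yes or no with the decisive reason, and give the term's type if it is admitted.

yes — val, key once each; derivable with no W/C/E; term : Q → P → R
counts: val=1, key (λ-bound)=1
uses in reading order: val, key
typing: the term checks, with type Q → P → R
per-discipline verdicts: ordered ✓; linear ✓; affine ✓; relevant ✓; unrestricted ✓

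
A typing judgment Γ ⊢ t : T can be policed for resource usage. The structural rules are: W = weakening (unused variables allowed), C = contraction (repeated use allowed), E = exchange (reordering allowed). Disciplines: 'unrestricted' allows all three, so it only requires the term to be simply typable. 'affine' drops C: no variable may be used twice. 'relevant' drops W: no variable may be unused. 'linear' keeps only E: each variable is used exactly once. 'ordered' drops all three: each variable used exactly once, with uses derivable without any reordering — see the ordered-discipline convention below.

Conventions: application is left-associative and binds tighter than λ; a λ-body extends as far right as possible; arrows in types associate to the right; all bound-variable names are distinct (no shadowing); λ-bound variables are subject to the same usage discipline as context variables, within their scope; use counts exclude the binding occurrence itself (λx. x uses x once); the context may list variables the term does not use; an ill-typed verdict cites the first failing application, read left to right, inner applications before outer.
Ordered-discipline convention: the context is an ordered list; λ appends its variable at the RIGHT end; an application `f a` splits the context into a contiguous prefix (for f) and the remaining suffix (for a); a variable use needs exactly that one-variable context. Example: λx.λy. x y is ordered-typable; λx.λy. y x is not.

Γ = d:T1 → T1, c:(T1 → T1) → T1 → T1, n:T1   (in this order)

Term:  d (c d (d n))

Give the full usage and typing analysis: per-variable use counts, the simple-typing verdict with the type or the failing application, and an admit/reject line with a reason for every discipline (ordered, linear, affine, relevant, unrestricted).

use counts: d: 3×; c: 1×; n: 1×
uses in reading order: d, c, d, d, n
typing: well-typed — term : T1
ordered ✗ (d ×3 used more than once (contraction))
linear ✗ (d ×3 used more than once (contraction))
affine ✗ (d ×3 used more than once (contraction))
relevant ✓ (at least one use each (d, c, n))
unrestricted ✓ (simply typable at T1; W, C, E all held)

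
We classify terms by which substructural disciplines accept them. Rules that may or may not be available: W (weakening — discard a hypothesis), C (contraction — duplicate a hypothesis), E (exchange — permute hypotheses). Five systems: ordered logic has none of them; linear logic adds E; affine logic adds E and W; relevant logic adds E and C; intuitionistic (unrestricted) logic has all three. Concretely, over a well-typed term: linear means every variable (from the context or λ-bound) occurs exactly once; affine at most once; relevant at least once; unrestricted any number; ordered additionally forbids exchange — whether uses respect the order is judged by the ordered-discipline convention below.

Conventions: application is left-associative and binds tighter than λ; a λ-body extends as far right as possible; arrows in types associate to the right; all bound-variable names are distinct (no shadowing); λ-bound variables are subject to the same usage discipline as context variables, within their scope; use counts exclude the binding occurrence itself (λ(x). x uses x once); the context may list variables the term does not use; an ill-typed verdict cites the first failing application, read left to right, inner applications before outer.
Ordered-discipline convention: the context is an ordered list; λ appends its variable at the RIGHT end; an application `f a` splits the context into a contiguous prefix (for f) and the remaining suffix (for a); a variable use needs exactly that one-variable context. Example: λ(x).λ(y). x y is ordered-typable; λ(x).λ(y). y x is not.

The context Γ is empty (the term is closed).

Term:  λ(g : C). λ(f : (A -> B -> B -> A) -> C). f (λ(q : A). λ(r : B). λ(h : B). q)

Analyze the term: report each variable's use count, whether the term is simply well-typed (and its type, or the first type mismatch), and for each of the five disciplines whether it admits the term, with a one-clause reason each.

usage: g (λ-bound) ×0; f (λ-bound) ×1; q (λ-bound) ×1; r (λ-bound) ×0; h (λ-bound) ×0
order of uses: f, q
typing: ✓ — C -> ((A -> B -> B -> A) -> C) -> C
ordered: ✗ — needs weakening: g, r, h unused
linear: ✗ — needs weakening: g, r, h unused
affine: ✓ — g, f, q, r, h: no repeats, contraction unneeded
relevant: ✗ — needs weakening: g, r, h unused
unrestricted: ✓ — simply typable at C -> ((A -> B -> B -> A) -> C) -> C; W, C, E all held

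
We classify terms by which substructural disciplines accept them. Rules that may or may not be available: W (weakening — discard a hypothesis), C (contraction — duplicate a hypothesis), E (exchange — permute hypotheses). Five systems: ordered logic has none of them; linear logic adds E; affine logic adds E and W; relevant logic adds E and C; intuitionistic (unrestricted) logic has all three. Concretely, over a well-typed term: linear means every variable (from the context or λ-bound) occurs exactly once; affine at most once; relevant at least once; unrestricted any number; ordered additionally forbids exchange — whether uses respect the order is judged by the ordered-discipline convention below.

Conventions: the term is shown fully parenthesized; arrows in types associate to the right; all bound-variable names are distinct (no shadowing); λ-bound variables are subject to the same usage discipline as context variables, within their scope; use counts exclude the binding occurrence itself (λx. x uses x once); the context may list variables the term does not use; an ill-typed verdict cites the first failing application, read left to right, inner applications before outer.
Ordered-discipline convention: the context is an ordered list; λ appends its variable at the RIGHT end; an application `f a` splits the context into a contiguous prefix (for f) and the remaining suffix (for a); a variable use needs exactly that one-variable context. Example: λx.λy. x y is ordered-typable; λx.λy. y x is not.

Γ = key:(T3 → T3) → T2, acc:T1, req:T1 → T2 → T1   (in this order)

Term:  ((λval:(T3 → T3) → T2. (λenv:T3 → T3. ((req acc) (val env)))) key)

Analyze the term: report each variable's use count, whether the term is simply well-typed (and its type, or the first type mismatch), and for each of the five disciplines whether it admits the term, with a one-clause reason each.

counts: key ×1, acc ×1, req ×1, val (λ-bound) ×1, env (λ-bound) ×1
uses in reading order: req, acc, val, env, key
typing: ✓ — (T3 → T3) → T1
ordered: ✗ — no contiguous prefix/suffix split fits req, acc, val, env, key
linear: ✓ — key, acc, req, val, env: one use apiece
affine: ✓ — at most one use each (key, acc, req, val, env)
relevant: ✓ — key, acc, req, val, env: all used, weakening unneeded
unrestricted: ✓ — typability at (T3 → T3) → T1 is all that's needed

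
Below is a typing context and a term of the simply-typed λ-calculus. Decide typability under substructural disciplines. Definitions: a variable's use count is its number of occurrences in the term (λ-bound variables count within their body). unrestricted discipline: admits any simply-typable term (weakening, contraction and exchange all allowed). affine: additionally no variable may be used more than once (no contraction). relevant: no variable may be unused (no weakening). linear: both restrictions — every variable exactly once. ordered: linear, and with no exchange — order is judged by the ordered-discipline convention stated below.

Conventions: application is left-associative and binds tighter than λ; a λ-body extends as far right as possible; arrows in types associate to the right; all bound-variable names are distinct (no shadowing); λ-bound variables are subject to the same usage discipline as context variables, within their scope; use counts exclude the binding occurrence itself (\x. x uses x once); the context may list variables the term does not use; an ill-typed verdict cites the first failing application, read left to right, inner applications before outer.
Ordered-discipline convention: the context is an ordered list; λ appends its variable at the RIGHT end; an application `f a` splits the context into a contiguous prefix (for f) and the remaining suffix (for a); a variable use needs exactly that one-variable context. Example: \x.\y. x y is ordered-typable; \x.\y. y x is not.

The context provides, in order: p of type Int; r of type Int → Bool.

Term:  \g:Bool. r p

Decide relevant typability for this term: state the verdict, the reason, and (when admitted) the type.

no — unused: g — weakening required
variable uses: p: 1×, r: 1×, g (λ-bound): 0×
left-to-right use order: r, p
typing: well-typed at Bool → Bool
all disciplines: ordered ✗ · linear ✗ · affine ✓ · relevant ✗ · unrestricted ✓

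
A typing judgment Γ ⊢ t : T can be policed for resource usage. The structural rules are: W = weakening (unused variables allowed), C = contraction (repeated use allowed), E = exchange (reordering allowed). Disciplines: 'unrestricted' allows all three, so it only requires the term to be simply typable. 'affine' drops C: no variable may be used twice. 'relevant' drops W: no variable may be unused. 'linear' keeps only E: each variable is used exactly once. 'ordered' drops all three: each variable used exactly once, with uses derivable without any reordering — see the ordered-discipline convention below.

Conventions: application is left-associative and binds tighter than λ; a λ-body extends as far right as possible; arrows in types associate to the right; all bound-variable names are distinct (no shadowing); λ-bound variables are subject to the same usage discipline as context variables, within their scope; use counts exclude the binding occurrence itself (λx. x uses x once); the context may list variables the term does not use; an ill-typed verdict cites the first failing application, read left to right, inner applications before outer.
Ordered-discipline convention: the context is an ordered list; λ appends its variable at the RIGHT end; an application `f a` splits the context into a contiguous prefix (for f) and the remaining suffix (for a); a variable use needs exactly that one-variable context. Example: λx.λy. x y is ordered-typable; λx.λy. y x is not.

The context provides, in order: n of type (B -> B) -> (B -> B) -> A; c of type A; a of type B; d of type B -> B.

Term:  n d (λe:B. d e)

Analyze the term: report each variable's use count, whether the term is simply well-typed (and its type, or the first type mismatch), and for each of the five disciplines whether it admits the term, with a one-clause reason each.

use counts: n: 1, c: 0, a: 0, d: 2, e [bound]: 1
use order (left to right): n, d, d, e
typing: ✓ — A
ordered: ✗ — uses contraction: d ×2; needs weakening: c, a unused
linear: ✗ — uses contraction: d ×2; needs weakening: c, a unused
affine: ✗ — uses contraction: d ×2
relevant: ✗ — needs weakening: c, a unused
unrestricted: ✓ — type-checks (A) and nothing is barred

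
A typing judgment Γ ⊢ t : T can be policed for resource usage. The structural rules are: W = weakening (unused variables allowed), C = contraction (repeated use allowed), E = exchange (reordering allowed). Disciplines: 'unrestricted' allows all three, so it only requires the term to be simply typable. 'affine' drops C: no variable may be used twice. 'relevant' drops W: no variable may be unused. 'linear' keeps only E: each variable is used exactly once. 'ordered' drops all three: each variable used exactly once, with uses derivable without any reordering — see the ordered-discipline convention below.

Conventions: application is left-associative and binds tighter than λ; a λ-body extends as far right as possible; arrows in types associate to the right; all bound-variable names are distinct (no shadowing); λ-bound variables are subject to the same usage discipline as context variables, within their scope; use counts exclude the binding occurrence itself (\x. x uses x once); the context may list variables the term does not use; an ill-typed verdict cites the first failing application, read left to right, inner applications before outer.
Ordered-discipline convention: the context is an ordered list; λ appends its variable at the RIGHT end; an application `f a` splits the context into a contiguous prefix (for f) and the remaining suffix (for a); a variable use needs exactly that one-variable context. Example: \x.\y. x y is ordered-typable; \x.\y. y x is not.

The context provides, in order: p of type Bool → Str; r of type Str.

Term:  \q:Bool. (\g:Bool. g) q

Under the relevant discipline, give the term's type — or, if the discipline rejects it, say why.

not well-typed under relevant — p, r left unused
use counts: p: 0; r: 0; q [bound]: 1; g [bound]: 1
left-to-right use order: g, q
typing: well-typed at Bool → Bool
across the five disciplines: ordered ✗, linear ✗, affine ✓, relevant ✗, unrestricted ✓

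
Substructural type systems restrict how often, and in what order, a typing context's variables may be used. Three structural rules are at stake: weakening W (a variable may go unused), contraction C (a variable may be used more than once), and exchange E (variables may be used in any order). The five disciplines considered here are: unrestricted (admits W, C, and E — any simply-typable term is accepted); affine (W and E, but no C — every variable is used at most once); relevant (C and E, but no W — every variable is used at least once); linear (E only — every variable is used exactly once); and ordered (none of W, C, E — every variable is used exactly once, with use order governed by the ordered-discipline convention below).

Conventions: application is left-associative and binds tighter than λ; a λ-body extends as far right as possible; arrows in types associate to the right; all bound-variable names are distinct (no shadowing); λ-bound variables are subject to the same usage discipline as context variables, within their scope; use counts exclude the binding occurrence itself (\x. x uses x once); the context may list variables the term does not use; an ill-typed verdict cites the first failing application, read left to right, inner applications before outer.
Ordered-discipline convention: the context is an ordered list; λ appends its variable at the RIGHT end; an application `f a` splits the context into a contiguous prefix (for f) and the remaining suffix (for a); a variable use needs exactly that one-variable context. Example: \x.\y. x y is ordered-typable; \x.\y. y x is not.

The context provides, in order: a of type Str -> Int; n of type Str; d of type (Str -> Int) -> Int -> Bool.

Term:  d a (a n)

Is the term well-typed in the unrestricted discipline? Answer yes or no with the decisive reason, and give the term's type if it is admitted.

yes — simply typable at Bool; W, C, E all held; term : Bool
counts: a=2, n=1, d=1
use order (left to right): d, a, a, n
typing: well-typed at Bool
across the five disciplines: ordered ✗, linear ✗, affine ✗, relevant ✓, unrestricted ✓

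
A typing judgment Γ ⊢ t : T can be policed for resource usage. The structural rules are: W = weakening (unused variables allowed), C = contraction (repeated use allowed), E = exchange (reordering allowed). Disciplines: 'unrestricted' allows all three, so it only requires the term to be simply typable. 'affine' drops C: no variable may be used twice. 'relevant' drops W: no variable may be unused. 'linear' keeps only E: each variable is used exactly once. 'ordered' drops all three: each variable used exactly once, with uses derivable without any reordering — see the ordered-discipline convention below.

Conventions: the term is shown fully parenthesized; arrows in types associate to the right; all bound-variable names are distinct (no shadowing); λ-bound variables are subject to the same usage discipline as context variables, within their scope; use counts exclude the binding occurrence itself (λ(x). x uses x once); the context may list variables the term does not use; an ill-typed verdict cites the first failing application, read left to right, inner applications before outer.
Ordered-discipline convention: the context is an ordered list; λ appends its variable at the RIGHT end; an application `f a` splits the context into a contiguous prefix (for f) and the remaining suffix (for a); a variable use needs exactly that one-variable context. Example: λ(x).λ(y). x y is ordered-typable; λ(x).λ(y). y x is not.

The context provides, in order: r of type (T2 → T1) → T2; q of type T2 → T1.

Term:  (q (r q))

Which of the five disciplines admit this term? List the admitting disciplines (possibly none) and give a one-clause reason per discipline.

admitting disciplines: relevant, unrestricted
usage: r ×1, q ×2
left-to-right use order: q, r, q
typing: the term checks, with type T1
ordered: ✗ — uses contraction: q ×2
linear: ✗ — uses contraction: q ×2
affine: ✗ — uses contraction: q ×2
relevant: ✓ — none of r, q goes unused
unrestricted: ✓ — type-checks (T1) and nothing is barred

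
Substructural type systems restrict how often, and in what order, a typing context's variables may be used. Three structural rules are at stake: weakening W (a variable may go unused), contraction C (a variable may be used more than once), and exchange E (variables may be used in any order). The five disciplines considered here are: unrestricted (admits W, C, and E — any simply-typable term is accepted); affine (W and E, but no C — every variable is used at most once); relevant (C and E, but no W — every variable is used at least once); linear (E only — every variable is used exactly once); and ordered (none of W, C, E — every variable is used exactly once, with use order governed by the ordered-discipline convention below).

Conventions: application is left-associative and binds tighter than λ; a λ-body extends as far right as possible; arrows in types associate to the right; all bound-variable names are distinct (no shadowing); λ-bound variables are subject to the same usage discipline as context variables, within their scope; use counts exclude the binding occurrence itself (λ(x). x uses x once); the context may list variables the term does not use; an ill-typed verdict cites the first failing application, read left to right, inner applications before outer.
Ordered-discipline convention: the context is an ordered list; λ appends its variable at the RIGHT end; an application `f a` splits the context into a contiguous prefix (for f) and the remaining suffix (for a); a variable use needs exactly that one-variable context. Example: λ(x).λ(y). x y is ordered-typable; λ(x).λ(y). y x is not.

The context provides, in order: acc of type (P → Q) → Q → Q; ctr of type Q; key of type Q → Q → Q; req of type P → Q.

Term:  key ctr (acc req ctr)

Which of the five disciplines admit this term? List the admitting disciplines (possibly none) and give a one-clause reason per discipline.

accepted by: relevant, unrestricted
counts: acc: 1; ctr: 2; key: 1; req: 1
order of uses: key, ctr, acc, req, ctr
typing: well-typed at Q
ordered: ✗, repeated use of ctr ×2
linear: ✗, repeated use of ctr ×2
affine: ✗, repeated use of ctr ×2
relevant: ✓, at least one use each (acc, ctr, key, req)
unrestricted: ✓, well-typed at Q; no restrictions here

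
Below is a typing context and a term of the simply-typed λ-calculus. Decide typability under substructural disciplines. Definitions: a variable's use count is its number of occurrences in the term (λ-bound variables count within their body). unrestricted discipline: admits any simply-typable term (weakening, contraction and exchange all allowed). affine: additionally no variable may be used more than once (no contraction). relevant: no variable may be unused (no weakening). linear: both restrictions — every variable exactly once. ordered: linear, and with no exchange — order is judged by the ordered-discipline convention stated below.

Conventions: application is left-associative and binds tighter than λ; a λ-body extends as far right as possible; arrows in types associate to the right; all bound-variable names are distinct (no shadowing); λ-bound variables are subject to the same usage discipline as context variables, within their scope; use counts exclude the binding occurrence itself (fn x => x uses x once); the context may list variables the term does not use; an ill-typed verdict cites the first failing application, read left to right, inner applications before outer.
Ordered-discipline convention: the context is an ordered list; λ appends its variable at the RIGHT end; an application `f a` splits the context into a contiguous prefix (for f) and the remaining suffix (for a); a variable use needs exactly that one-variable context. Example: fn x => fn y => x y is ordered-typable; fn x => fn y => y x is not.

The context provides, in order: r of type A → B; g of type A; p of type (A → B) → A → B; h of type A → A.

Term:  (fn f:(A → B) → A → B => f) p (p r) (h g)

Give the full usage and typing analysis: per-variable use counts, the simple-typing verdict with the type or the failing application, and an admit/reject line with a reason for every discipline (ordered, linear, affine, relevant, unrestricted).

variable uses: r: 1×; g: 1×; p: 2×; h: 1×; f [bound]: 1×
left-to-right use order: f, p, p, r, h, g
typing: the term checks, with type B
ordered: ✗, repeated use of p ×2
linear: ✗, repeated use of p ×2
affine: ✗, repeated use of p ×2
relevant: ✓, r, g, p, h, f: all used, weakening unneeded
unrestricted: ✓, well-typed at B; no restrictions here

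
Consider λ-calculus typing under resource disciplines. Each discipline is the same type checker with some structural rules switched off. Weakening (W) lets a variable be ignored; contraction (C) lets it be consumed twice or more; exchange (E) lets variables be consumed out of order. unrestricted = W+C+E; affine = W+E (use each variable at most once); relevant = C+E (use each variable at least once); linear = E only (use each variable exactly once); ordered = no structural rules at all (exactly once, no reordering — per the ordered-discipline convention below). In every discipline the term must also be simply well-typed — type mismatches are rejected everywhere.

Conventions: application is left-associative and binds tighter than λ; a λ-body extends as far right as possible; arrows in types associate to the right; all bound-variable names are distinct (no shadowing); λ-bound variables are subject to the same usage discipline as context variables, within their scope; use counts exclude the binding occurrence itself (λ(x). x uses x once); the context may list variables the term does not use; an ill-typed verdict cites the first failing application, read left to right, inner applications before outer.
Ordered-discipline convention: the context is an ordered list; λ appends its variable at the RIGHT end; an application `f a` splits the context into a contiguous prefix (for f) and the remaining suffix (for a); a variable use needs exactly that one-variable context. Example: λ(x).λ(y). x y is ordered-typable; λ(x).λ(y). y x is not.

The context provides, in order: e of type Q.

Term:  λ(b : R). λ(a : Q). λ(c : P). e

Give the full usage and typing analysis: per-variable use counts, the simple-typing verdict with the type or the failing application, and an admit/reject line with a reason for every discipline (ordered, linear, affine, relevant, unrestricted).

usage: e: 1×, b (bound): 0×, a (bound): 0×, c (bound): 0×
use order (left to right): e
typing: well-typed at R -> Q -> P -> Q
ordered ✗ (b, a, c never used (weakening))
linear ✗ (b, a, c never used (weakening))
affine ✓ (e, b, a, c: no repeats, contraction unneeded)
relevant ✗ (b, a, c never used (weakening))
unrestricted ✓ (well-typed at R -> Q -> P -> Q; no restrictions here)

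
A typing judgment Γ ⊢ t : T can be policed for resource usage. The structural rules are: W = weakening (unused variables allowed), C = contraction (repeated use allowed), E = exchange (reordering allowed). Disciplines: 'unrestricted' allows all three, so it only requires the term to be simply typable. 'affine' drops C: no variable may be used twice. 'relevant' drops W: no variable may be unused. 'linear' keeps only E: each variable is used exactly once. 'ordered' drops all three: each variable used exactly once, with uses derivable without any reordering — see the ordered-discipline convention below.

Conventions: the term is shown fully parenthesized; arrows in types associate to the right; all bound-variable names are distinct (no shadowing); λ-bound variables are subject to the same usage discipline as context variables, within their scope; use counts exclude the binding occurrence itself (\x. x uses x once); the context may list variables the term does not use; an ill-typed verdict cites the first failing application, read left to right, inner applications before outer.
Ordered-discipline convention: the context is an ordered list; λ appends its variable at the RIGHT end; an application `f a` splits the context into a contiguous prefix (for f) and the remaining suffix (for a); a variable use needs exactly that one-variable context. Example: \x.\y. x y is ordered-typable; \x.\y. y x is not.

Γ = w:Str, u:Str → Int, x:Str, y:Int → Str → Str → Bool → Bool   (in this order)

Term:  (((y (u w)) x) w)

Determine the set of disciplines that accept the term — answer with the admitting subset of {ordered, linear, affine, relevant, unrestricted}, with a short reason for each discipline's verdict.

admitting disciplines: relevant, unrestricted
counts: w: 2, u: 1, x: 1, y: 1
order of uses: y, u, w, x, w
typing: well-typed at Bool → Bool
ordered: ✗ — needs contraction — w ×2
linear: ✗ — needs contraction — w ×2
affine: ✗ — needs contraction — w ×2
relevant: ✓ — w, u, x, y: all used, weakening unneeded
unrestricted: ✓ — well-typed at Bool → Bool; no restrictions here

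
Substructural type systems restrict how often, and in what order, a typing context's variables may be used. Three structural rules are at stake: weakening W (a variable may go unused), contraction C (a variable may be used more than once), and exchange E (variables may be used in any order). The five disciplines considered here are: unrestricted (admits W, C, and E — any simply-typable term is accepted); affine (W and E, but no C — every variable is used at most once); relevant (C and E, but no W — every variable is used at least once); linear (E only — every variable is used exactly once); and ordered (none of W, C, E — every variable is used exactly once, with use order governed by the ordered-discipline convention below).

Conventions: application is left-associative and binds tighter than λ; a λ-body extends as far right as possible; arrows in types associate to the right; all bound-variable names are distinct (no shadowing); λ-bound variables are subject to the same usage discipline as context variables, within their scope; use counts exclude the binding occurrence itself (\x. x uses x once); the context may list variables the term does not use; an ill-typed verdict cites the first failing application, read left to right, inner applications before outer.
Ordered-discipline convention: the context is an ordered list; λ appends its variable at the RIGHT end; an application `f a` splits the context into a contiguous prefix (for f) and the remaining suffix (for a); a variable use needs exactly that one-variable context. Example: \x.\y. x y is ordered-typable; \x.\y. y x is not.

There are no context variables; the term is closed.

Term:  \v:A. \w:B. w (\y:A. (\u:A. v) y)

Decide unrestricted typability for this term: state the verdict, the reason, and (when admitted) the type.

no — not simply typable
counts: v (bound): 1×; w (bound): 1×; y (bound): 1×; u (bound): 0×
uses in reading order: w, v, y
typing: ill-typed: applying a non-function (B)
per-discipline verdicts: ordered ✗, linear ✗, affine ✗, relevant ✗, unrestricted ✗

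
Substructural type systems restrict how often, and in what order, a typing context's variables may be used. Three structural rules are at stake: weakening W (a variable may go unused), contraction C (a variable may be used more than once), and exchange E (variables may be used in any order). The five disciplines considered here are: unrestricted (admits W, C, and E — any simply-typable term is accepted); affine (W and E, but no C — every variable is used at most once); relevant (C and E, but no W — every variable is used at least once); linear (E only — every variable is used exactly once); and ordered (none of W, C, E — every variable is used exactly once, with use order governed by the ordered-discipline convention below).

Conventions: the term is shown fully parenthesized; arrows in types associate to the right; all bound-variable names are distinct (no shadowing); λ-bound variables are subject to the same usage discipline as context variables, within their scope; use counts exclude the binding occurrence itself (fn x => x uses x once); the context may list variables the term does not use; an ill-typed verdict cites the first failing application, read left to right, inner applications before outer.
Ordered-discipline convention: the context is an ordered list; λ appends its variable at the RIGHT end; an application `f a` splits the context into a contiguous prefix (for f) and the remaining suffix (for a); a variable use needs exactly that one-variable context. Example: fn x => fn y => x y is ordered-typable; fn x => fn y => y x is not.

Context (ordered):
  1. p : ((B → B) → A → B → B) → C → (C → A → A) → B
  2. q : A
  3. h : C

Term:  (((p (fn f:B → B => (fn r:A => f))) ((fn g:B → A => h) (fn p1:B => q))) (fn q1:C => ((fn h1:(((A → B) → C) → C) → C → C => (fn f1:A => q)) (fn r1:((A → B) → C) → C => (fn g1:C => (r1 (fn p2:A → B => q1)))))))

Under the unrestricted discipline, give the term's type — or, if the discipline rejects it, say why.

term : B
usage: p: 1×, q: 2×, h: 1×, f (λ-bound): 1×, r (λ-bound): 0×, g (λ-bound): 0×, p1 (λ-bound): 0×, q1 (λ-bound): 1×, h1 (λ-bound): 0×, f1 (λ-bound): 0×, r1 (λ-bound): 1×, g1 (λ-bound): 0×, p2 (λ-bound): 0×
left-to-right use order: p, f, h, q, q, r1, q1
typing: ✓ — B
across the five disciplines: ordered ✗ | linear ✗ | affine ✗ | relevant ✗ | unrestricted ✓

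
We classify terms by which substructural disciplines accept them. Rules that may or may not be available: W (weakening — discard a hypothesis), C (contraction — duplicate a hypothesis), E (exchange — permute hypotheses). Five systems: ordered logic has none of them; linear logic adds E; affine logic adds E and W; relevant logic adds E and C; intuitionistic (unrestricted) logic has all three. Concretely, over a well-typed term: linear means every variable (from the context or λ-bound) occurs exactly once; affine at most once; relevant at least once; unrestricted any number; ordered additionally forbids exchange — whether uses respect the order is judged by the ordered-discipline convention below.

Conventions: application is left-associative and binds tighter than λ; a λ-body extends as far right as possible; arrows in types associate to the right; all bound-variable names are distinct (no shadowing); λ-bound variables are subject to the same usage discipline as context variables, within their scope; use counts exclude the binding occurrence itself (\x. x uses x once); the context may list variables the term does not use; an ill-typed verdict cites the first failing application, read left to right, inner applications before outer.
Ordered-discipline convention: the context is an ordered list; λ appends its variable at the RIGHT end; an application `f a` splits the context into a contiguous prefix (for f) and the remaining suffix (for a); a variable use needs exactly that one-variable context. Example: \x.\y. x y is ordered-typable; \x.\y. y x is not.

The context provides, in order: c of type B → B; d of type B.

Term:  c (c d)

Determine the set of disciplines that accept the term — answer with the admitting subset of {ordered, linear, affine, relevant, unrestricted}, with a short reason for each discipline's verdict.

accepted by: relevant, unrestricted
variable uses: c ×2, d ×1
left-to-right use order: c, c, d
typing: ✓ — B
ordered: ✗ — needs contraction — c ×2
linear: ✗ — needs contraction — c ×2
affine: ✗ — needs contraction — c ×2
relevant: ✓ — c, d: all used, weakening unneeded
unrestricted: ✓ — well-typed at B; no restrictions here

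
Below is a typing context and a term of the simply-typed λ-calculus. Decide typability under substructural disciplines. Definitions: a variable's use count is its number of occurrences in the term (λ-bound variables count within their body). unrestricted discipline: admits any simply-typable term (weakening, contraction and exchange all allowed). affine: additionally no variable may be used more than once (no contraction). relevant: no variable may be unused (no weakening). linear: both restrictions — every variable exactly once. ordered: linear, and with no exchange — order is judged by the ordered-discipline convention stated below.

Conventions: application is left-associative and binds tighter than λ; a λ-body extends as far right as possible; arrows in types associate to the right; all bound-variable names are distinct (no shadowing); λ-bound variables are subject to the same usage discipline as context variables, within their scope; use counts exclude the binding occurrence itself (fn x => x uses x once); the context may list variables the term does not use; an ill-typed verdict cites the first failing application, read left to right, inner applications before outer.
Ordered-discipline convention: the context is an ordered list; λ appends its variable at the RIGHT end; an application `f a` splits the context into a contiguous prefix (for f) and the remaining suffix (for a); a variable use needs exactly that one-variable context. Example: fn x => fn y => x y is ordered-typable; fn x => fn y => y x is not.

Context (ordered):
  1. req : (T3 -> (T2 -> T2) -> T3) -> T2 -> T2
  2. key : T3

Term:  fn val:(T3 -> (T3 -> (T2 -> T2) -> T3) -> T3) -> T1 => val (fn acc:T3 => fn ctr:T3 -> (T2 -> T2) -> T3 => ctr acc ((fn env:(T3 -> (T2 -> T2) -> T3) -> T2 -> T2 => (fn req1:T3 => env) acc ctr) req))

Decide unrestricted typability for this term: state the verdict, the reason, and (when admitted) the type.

yes — well-typed at ((T3 -> (T3 -> (T2 -> T2) -> T3) -> T3) -> T1) -> T1; no restrictions here; term : ((T3 -> (T3 -> (T2 -> T2) -> T3) -> T3) -> T1) -> T1
counts: req=1, key=0, val (bound)=1, acc (bound)=2, ctr (bound)=2, env (bound)=1, req1 (bound)=0
uses in reading order: val, ctr, acc, env, acc, ctr, req
typing: well-typed at ((T3 -> (T3 -> (T2 -> T2) -> T3) -> T3) -> T1) -> T1
per-discipline verdicts: ordered ✗ | linear ✗ | affine ✗ | relevant ✗ | unrestricted ✓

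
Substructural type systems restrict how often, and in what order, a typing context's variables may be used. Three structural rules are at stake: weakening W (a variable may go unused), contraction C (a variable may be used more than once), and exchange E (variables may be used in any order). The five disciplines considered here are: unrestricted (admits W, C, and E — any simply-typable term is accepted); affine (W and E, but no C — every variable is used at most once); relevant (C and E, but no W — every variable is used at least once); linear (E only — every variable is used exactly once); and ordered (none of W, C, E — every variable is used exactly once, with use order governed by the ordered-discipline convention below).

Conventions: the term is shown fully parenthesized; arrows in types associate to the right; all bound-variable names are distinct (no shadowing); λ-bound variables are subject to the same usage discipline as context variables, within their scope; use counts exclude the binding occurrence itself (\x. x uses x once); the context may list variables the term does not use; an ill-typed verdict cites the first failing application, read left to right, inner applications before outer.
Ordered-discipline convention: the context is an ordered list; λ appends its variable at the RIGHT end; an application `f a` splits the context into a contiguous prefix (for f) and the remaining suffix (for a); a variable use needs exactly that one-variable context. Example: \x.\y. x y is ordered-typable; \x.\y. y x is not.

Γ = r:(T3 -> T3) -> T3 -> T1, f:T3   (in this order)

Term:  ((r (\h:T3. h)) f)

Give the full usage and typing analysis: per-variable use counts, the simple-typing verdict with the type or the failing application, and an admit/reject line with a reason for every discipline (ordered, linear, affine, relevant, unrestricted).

counts: r: 1×; f: 1×; h (λ-bound): 1×
use order (left to right): r, h, f
typing: well-typed at T1
ordered: ✓, r, f, h: once each, no exchange needed
linear: ✓, exactly-once usage across r, f, h
affine: ✓, no duplicate uses among r, f, h
relevant: ✓, at least one use each (r, f, h)
unrestricted: ✓, typability at T1 is all that's needed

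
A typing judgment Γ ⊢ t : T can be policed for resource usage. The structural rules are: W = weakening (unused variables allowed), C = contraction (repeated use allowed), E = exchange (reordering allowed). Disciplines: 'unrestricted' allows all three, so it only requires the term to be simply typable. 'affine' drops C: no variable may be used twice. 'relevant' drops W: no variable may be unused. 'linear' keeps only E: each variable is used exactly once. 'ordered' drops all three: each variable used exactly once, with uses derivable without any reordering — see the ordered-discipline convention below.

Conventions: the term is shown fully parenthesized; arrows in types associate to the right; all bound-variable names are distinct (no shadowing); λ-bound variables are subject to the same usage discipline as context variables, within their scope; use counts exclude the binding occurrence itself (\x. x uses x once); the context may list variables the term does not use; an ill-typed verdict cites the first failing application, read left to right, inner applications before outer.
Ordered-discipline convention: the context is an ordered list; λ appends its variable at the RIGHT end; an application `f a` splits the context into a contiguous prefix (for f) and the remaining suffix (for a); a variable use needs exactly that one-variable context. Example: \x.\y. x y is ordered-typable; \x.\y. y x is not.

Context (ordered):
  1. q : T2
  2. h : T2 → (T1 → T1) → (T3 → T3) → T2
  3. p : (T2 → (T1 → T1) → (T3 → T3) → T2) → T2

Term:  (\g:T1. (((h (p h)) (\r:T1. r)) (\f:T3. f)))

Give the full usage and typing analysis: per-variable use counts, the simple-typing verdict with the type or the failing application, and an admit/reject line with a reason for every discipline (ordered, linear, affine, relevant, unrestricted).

variable uses: q=0, h=2, p=1, g [bound]=0, r [bound]=1, f [bound]=1
use order (left to right): h, p, h, r, f
typing: well-typed — term : T1 → T2
ordered ✗ (needs contraction — h ×2; needs weakening: q, g unused)
linear ✗ (needs contraction — h ×2; needs weakening: q, g unused)
affine ✗ (needs contraction — h ×2)
relevant ✗ (needs weakening: q, g unused)
unrestricted ✓ (type-checks (T1 → T2) and nothing is barred)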